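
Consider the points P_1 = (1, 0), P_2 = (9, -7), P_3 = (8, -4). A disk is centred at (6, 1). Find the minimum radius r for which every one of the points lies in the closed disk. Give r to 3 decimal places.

8.544

The required radius is the distance from (6, 1) to the farthest point.
Squared distances: 26, 73, 29.
Maximum is 73, attained at P_2.
r = √73 ≈ 8.544.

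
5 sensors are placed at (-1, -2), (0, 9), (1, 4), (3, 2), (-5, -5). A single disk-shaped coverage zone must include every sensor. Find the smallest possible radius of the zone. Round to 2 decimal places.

7.43

A smallest enclosing disk is always determined by at most three of the input points on its boundary.
The farthest pair is (0, 9)–(-5, -5) with squared distance 221. The circle on this segment as diameter has centre (-2.5, 2) and r² = 221/4 = 55.25.
Check (-1, -2): distance² to centre = 18.25 ≤ 55.25, so it lies inside.
All remaining points lie in this disk, and no smaller disk contains both endpoints, so this is the minimum enclosing circle.
r = √(55.25) ≈ 7.43.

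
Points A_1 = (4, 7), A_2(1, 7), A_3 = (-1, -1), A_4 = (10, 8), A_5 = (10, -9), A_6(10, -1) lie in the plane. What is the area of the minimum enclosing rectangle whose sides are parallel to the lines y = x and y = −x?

In coordinates u = x + y, v = x − y the rectangle is axis-aligned; the map (x,y)→(u,v) scales areas by 2.
u-values: 11, 8, -2, 18, 1, 9; range = 18 − (-2) = 20.
v-values: -3, -6, 0, 2, 19, 11; range = 19 − (-6) = 25.
Area = (20 × 25) / 2 = 250.

250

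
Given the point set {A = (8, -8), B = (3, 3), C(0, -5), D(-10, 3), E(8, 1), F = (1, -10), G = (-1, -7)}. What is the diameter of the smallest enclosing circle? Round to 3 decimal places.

The minimum enclosing circle of a finite set is fixed by two of the points (as a diameter) or three (as a circumcircle).
The farthest pair is A–D with squared distance 445. The circle on this segment as diameter has centre (-1, -2.5) and r² = 445/4 = 111.25.
Check B: distance² to centre = 46.25 ≤ 111.25, so it lies inside.
All remaining points lie in this disk, and no smaller disk contains both endpoints, so this is the minimum enclosing circle.
Diameter = 2r = 2√(111.25) ≈ 21.095.

21.095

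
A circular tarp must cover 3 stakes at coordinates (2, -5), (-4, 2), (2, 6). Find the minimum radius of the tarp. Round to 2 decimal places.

5.54

Call the three points A, B, C in the order given.
Side lengths²: AB² = 85, AC² = 121, BC² = 52.
Since AC² = 121 < 85 + 52 = 137, the triangle is acute, so the smallest enclosing circle is the circumcircle.
Circumcentre = (4/3, 0.5), r² = 1105/36.
r = √(1105/36) ≈ 5.54.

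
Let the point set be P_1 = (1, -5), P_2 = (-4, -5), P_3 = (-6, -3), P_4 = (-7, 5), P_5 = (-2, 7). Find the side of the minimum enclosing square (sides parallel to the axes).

12

The bounding box has width 8 and height 12.
An axis-aligned square enclosing the set must have side ≥ max(width, height).
So the minimum side is max(8, 12) = 12.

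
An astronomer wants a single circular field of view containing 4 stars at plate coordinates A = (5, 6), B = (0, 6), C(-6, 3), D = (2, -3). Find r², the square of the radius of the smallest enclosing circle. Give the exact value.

The minimum enclosing circle is determined by three boundary points: A, C, D.
Their circumcentre is (0, 8/3) with r² = 325/9.
The farthest remaining point B is at distance² 100/9 ≤ 325/9.

325/9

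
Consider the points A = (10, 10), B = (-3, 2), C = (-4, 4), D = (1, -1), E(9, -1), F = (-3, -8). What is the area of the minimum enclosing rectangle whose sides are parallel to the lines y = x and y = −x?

279

In coordinates u = x + y, v = x − y the rectangle is axis-aligned; the map (x,y)→(u,v) scales areas by 2.
u-values: 20, -1, 0, 0, 8, -11; range = 20 − (-11) = 31.
v-values: 0, -5, -8, 2, 10, 5; range = 10 − (-8) = 18.
Area = (31 × 18) / 2 = 279.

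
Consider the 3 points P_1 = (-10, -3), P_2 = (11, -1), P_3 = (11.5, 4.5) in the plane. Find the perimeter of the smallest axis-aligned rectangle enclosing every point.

58

Width = max x − min x = 11.5 − (-10) = 21.5.
Height = max y − min y = 4.5 − (-3) = 7.5.
Perimeter = 2(21.5 + 7.5) = 58.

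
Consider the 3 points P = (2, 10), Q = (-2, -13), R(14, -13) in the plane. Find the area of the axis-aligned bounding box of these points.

x ranges over [-2, 14], width 16.
y ranges over [-13, 10], height 23.
Area = 16 × 23 = 368.

368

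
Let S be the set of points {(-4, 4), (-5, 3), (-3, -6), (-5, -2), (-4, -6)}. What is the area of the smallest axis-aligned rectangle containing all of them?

x ranges over [-5, -3], width 2.
y ranges over [-6, 4], height 10.
Area = 2 × 10 = 20.

20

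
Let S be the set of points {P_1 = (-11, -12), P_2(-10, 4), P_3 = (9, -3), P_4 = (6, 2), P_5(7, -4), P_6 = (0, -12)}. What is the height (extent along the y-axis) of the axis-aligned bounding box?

16

max y = 4, min y = -12, so height = 16.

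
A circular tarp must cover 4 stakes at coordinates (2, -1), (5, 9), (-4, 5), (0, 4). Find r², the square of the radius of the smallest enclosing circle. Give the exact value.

10573/338

By Welzl's lemma the MEC is supported by two points (diametrically opposite) or three points (on a circumcircle).
The minimum enclosing circle is determined by three boundary points: (2, -1), (5, 9), (-4, 5).
Their circumcentre is (41/26, 119/26) with r² = 10573/338.
The farthest remaining point (0, 4) is at distance² 953/338 ≤ 10573/338.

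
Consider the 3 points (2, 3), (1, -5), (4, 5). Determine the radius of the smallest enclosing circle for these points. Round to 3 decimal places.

Call the three points A, B, C in the order given.
Side lengths²: AB² = 65, AC² = 8, BC² = 109.
Since BC² = 109 ≥ 65 + 8 = 73, the angle opposite BC is not acute, so the smallest enclosing circle has BC as diameter.
Centre = midpoint of BC = (2.5, 0), r² = 109/4 = 27.25.
r = √(27.25) ≈ 5.220.

5.220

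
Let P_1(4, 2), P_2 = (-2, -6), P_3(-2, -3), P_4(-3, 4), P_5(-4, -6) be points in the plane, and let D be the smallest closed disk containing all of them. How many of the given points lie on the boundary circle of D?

3

The minimum enclosing circle of a finite set is fixed by two of the points (as a diameter) or three (as a circumcircle).
The minimum enclosing circle is determined by three boundary points: P_1, P_4, P_5.
Their circumcentre is (-13/18, -23/18) with r² = 5353/162.
The farthest remaining point P_2 is at distance² 3877/162 ≤ 5353/162.
The points at distance exactly r from the centre are P_1, P_4, P_5 — 3 points.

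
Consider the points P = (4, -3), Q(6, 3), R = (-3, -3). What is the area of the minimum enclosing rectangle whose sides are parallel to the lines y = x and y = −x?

52.5

In coordinates u = x + y, v = x − y the rectangle is axis-aligned; the map (x,y)→(u,v) scales areas by 2.
u-values: 1, 9, -6; range = 9 − (-6) = 15.
v-values: 7, 3, 0; range = 7 − 0 = 7.
Area = (15 × 7) / 2 = 52.5.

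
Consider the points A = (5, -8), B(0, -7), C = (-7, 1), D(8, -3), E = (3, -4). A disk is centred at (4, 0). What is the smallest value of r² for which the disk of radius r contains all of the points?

122

The required radius is the distance from (4, 0) to the farthest point.
Squared distances: 65, 65, 122, 25, 17.
Maximum is 122, attained at C.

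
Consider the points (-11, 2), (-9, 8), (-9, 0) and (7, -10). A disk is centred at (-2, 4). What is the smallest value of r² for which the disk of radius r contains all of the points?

277

The required radius is the distance from (-2, 4) to the farthest point.
Squared distances: 85, 65, 65, 277.
Maximum is 277, attained at (7, -10).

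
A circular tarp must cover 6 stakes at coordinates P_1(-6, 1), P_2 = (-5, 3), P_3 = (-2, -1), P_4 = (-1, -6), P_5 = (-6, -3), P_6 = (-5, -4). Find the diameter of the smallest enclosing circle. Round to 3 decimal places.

9.849

By Welzl's lemma the MEC is supported by two points (diametrically opposite) or three points (on a circumcircle).
The farthest pair is P_2–P_4 with squared distance 97. The circle on this segment as diameter has centre (-3, -1.5) and r² = 97/4 = 24.25.
Check P_1: distance² to centre = 15.25 ≤ 24.25, so it lies inside.
All remaining points lie in this disk, and no smaller disk contains both endpoints, so this is the minimum enclosing circle.
Diameter = 2r = 2√(24.25) ≈ 9.849.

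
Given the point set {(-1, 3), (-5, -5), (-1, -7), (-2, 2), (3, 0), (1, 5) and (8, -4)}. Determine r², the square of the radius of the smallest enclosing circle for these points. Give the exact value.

93925/1922

A smallest enclosing disk is always determined by at most three of the input points on its boundary.
The minimum enclosing circle is determined by three boundary points: (-5, -5), (1, 5), (8, -4).
Their circumcentre is (81/62, -123/62) with r² = 93925/1922.
The farthest remaining point (-1, -7) is at distance² 58585/1922 ≤ 93925/1922.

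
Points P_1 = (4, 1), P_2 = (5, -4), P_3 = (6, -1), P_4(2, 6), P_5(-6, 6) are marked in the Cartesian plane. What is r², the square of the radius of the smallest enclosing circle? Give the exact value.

The farthest pair is P_2–P_5 with squared distance 221. The circle on this segment as diameter has centre (-0.5, 1) and r² = 221/4 = 55.25.
Check P_1: distance² to centre = 20.25 ≤ 55.25, so it lies inside.
All remaining points lie in this disk, and no smaller disk contains both endpoints, so this is the minimum enclosing circle.

55.25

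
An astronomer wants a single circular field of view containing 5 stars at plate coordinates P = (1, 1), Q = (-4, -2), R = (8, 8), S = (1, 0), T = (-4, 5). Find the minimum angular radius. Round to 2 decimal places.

By Welzl's lemma the MEC is supported by two points (diametrically opposite) or three points (on a circumcircle).
The farthest pair is Q–R with squared distance 244. The circle on this segment as diameter has centre (2, 3) and r² = 244/4 = 61.
Check P: distance² to centre = 5 ≤ 61, so it lies inside.
All remaining points lie in this disk, and no smaller disk contains both endpoints, so this is the minimum enclosing circle.
r = √61 ≈ 7.81.

7.81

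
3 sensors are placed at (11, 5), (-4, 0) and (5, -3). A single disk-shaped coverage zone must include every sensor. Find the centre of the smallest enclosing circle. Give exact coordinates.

Call the three points A, B, C in the order given.
Side lengths²: AB² = 250, AC² = 100, BC² = 90.
Since AB² = 250 ≥ 100 + 90 = 190, the angle opposite AB is not acute, so the smallest enclosing circle has AB as diameter.
Centre = midpoint of AB = (3.5, 2.5), r² = 250/4 = 62.5.
Centre = (3.5, 2.5).

(3.5, 2.5)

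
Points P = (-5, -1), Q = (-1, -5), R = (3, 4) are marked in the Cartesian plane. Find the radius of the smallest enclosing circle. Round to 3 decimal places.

Side lengths²: PQ² = 32, PR² = 89, QR² = 97.
Since QR² = 97 < 89 + 32 = 121, the triangle is acute, so the smallest enclosing circle is the circumcircle.
Circumcentre = (-1/26, -1/26), r² = 8633/338.
r = √(8633/338) ≈ 5.054.

5.054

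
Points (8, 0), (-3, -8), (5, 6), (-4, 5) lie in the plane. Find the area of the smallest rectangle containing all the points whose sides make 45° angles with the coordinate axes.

187

In coordinates u = x + y, v = x − y the rectangle is axis-aligned; the map (x,y)→(u,v) scales areas by 2.
u-values: 8, -11, 11, 1; range = 11 − (-11) = 22.
v-values: 8, 5, -1, -9; range = 8 − (-9) = 17.
Area = (22 × 17) / 2 = 187.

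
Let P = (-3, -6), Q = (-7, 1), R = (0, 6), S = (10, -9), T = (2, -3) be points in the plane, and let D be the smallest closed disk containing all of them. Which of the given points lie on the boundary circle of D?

Q, R, S

The minimum enclosing circle of a finite set is fixed by two of the points (as a diameter) or three (as a circumcircle).
The minimum enclosing circle is determined by three boundary points: Q, R, S.
Their circumcentre is (103/62, -231/62) with r² = 187109/1922.
The farthest remaining point P is at distance² 51701/1922 ≤ 187109/1922.
The points at distance exactly r from the centre are Q, R, S — 3 points.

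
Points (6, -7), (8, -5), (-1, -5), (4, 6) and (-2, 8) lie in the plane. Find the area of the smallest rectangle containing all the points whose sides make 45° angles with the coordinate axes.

184

In coordinates u = x + y, v = x − y the rectangle is axis-aligned; the map (x,y)→(u,v) scales areas by 2.
u-values: -1, 3, -6, 10, 6; range = 10 − (-6) = 16.
v-values: 13, 13, 4, -2, -10; range = 13 − (-10) = 23.
Area = (16 × 23) / 2 = 184.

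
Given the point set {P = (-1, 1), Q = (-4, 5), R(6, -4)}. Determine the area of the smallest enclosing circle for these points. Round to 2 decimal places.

142.16

Side lengths²: PQ² = 25, PR² = 74, QR² = 181.
Since QR² = 181 ≥ 74 + 25 = 99, the angle opposite QR is not acute, so the smallest enclosing circle has QR as diameter.
Centre = midpoint of QR = (1, 0.5), r² = 181/4 = 45.25.
Area = π·r² = π·45.25 ≈ 142.16.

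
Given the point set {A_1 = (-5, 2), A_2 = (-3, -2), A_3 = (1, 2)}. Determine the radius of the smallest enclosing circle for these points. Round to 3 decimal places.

Side lengths²: A_1A_2² = 20, A_1A_3² = 36, A_2A_3² = 32.
Since A_1A_3² = 36 < 32 + 20 = 52, the triangle is acute, so the smallest enclosing circle is the circumcircle.
Circumcentre = (-2, 1), r² = 10.
r = √10 ≈ 3.162.

3.162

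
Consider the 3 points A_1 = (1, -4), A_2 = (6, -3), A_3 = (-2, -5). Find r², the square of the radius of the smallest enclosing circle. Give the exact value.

Side lengths²: A_1A_2² = 26, A_1A_3² = 10, A_2A_3² = 68.
Since A_2A_3² = 68 ≥ 26 + 10 = 36, the angle opposite A_2A_3 is not acute, so the smallest enclosing circle has A_2A_3 as diameter.
Centre = midpoint of A_2A_3 = (2, -4), r² = 68/4 = 17.

17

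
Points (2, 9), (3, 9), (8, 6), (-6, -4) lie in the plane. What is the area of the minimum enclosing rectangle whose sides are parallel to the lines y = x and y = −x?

108

In coordinates u = x + y, v = x − y the rectangle is axis-aligned; the map (x,y)→(u,v) scales areas by 2.
u-values: 11, 12, 14, -10; range = 14 − (-10) = 24.
v-values: -7, -6, 2, -2; range = 2 − (-7) = 9.
Area = (24 × 9) / 2 = 108.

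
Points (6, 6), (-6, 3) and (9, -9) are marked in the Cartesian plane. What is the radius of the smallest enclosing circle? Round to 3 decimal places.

9.616

Call the three points A, B, C in the order given.
Side lengths²: AB² = 153, AC² = 234, BC² = 369.
Since BC² = 369 < 234 + 153 = 387, the triangle is acute, so the smallest enclosing circle is the circumcircle.
Circumcentre = (25/14, -37/14), r² = 9061/98.
r = √(9061/98) ≈ 9.616.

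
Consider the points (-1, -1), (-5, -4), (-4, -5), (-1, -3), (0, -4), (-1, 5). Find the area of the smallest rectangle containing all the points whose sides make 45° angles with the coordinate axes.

In coordinates u = x + y, v = x − y the rectangle is axis-aligned; the map (x,y)→(u,v) scales areas by 2.
u-values: -2, -9, -9, -4, -4, 4; range = 4 − (-9) = 13.
v-values: 0, -1, 1, 2, 4, -6; range = 4 − (-6) = 10.
Area = (13 × 10) / 2 = 65.

65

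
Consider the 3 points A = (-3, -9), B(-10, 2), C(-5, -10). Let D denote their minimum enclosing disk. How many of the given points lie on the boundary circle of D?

3

Side lengths²: AB² = 170, AC² = 5, BC² = 169.
Since AB² = 170 < 169 + 5 = 174, the triangle is acute, so the smallest enclosing circle is the circumcircle.
Circumcentre = (-399/58, -217/58), r² = 71825/1682.
The points at distance exactly r from the centre are A, B, C — 3 points.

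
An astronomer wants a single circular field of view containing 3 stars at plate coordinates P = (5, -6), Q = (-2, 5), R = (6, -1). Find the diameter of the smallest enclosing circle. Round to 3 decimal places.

13.038

Side lengths²: PQ² = 170, PR² = 26, QR² = 100.
Since PQ² = 170 ≥ 100 + 26 = 126, the angle opposite PQ is not acute, so the smallest enclosing circle has PQ as diameter.
Centre = midpoint of PQ = (1.5, -0.5), r² = 170/4 = 42.5.
Diameter = 2r = 2√(42.5) ≈ 13.038.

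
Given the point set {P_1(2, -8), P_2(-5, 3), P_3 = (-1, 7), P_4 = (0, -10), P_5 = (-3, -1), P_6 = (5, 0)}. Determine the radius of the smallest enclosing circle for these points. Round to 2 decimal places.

By Welzl's lemma the MEC is supported by two points (diametrically opposite) or three points (on a circumcircle).
The farthest pair is P_3–P_4 with squared distance 290. The circle on this segment as diameter has centre (-0.5, -1.5) and r² = 290/4 = 72.5.
Check P_1: distance² to centre = 48.5 ≤ 72.5, so it lies inside.
All remaining points lie in this disk, and no smaller disk contains both endpoints, so this is the minimum enclosing circle.
r = √(72.5) ≈ 8.51.

8.51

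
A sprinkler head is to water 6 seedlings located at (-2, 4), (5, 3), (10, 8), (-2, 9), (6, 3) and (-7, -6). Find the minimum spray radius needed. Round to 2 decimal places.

11.01

By Welzl's lemma the MEC is supported by two points (diametrically opposite) or three points (on a circumcircle).
The farthest pair is (10, 8)–(-7, -6) with squared distance 485. The circle on this segment as diameter has centre (1.5, 1) and r² = 485/4 = 121.25.
Check (-2, 4): distance² to centre = 21.25 ≤ 121.25, so it lies inside.
All remaining points lie in this disk, and no smaller disk contains both endpoints, so this is the minimum enclosing circle.
r = √(121.25) ≈ 11.01.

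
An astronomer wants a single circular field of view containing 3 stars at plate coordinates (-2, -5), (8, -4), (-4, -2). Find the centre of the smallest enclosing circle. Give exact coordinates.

Call the three points A, B, C in the order given.
Side lengths²: AB² = 101, AC² = 13, BC² = 148.
Since BC² = 148 ≥ 101 + 13 = 114, the angle opposite BC is not acute, so the smallest enclosing circle has BC as diameter.
Centre = midpoint of BC = (2, -3), r² = 148/4 = 37.
Centre = (2, -3).

(2, -3)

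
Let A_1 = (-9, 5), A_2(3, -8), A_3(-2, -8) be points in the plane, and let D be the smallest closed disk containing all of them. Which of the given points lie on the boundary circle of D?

Side lengths²: A_1A_2² = 313, A_1A_3² = 218, A_2A_3² = 25.
Since A_1A_2² = 313 ≥ 218 + 25 = 243, the angle opposite A_1A_2 is not acute, so the smallest enclosing circle has A_1A_2 as diameter.
Centre = midpoint of A_1A_2 = (-3, -1.5), r² = 313/4 = 78.25.
The points at distance exactly r from the centre are A_1, A_2 — 2 points.

A_1, A_2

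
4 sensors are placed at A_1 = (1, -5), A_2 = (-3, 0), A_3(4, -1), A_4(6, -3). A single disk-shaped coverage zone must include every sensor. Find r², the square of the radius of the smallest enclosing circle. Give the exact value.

22.5

The farthest pair is A_2–A_4 with squared distance 90. The circle on this segment as diameter has centre (1.5, -1.5) and r² = 90/4 = 22.5.
Check A_1: distance² to centre = 12.5 ≤ 22.5, so it lies inside.
All remaining points lie in this disk, and no smaller disk contains both endpoints, so this is the minimum enclosing circle.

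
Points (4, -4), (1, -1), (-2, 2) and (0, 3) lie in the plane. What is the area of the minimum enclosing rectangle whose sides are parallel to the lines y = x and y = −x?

18

In coordinates u = x + y, v = x − y the rectangle is axis-aligned; the map (x,y)→(u,v) scales areas by 2.
u-values: 0, 0, 0, 3; range = 3 − 0 = 3.
v-values: 8, 2, -4, -3; range = 8 − (-4) = 12.
Area = (3 × 12) / 2 = 18.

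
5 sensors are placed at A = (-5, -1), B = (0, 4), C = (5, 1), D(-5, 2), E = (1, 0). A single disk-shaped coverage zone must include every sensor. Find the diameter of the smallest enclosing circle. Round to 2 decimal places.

10.25

The minimum enclosing circle of a finite set is fixed by two of the points (as a diameter) or three (as a circumcircle).
The minimum enclosing circle is determined by three boundary points: A, C, D.
Their circumcentre is (-0.1, 0.5) with r² = 26.26.
The farthest remaining point B is at distance² 12.26 ≤ 26.26.
Diameter = 2r = 2√(26.26) ≈ 10.25.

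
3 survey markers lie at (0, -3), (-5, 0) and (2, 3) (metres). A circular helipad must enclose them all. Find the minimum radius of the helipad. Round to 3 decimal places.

3.901

Call the three points A, B, C in the order given.
Side lengths²: AB² = 34, AC² = 40, BC² = 58.
Since BC² = 58 < 40 + 34 = 74, the triangle is acute, so the smallest enclosing circle is the circumcircle.
Circumcentre = (-7/6, 13/18), r² = 2465/162.
r = √(2465/162) ≈ 3.901.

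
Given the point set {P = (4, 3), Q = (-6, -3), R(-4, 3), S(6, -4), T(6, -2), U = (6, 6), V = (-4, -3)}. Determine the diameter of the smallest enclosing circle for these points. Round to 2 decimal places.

15.05

By Welzl's lemma the MEC is supported by two points (diametrically opposite) or three points (on a circumcircle).
The minimum enclosing circle is determined by three boundary points: Q, S, U.
Their circumcentre is (0.375, 1) with r² = 56.640625.
The farthest remaining point T is at distance² 40.640625 ≤ 56.640625.
Diameter = 2r = 2√(56.640625) ≈ 15.05.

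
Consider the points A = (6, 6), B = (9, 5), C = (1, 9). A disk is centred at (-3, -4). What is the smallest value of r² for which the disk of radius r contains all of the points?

225

The required radius is the distance from (-3, -4) to the farthest point.
Squared distances: 181, 225, 185.
Maximum is 225, attained at B.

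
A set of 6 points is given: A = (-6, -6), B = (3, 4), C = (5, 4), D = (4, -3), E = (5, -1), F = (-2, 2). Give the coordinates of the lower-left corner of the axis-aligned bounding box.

x-range [-6, 5], y-range [-6, 4].
The lower-left corner is (-6, -6).

(-6, -6)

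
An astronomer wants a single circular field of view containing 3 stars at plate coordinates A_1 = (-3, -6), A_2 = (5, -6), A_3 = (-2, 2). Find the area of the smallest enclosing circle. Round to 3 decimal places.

Side lengths²: A_1A_2² = 64, A_1A_3² = 65, A_2A_3² = 113.
Since A_2A_3² = 113 < 65 + 64 = 129, the triangle is acute, so the smallest enclosing circle is the circumcircle.
Circumcentre = (1, -2.4375), r² = 28.69140625.
Area = π·r² = π·28.69140625 ≈ 90.137.

90.137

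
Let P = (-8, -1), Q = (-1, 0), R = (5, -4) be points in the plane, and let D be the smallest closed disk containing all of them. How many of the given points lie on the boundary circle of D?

2

Side lengths²: PQ² = 50, PR² = 178, QR² = 52.
Since PR² = 178 ≥ 52 + 50 = 102, the angle opposite PR is not acute, so the smallest enclosing circle has PR as diameter.
Centre = midpoint of PR = (-1.5, -2.5), r² = 178/4 = 44.5.
The points at distance exactly r from the centre are P, R — 2 points.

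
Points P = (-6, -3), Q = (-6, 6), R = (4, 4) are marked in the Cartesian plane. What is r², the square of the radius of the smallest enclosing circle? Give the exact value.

Side lengths²: PQ² = 81, PR² = 149, QR² = 104.
Since PR² = 149 < 104 + 81 = 185, the triangle is acute, so the smallest enclosing circle is the circumcircle.
Circumcentre = (-1.7, 1.5), r² = 38.74.

38.74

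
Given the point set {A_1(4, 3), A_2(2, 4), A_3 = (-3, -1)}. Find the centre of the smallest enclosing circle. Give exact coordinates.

Side lengths²: A_1A_2² = 5, A_1A_3² = 65, A_2A_3² = 50.
Since A_1A_3² = 65 ≥ 50 + 5 = 55, the angle opposite A_1A_3 is not acute, so the smallest enclosing circle has A_1A_3 as diameter.
Centre = midpoint of A_1A_3 = (0.5, 1), r² = 65/4 = 16.25.
Centre = (0.5, 1).

(0.5, 1)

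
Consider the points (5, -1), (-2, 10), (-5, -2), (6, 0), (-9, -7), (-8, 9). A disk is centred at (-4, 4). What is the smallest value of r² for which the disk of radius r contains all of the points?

The required radius is the distance from (-4, 4) to the farthest point.
Squared distances: 106, 40, 37, 116, 146, 41.
Maximum is 146, attained at (-9, -7).

146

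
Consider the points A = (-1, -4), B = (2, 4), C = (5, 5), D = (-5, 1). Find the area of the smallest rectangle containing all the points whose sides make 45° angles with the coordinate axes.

67.5

In coordinates u = x + y, v = x − y the rectangle is axis-aligned; the map (x,y)→(u,v) scales areas by 2.
u-values: -5, 6, 10, -4; range = 10 − (-5) = 15.
v-values: 3, -2, 0, -6; range = 3 − (-6) = 9.
Area = (15 × 9) / 2 = 67.5.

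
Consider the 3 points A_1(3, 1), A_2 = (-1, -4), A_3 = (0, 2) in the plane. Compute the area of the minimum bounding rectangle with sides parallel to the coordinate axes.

24

x ranges over [-1, 3], width 4.
y ranges over [-4, 2], height 6.
Area = 4 × 6 = 24.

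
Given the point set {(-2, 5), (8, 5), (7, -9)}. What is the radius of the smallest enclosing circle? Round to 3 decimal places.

8.343

Call the three points A, B, C in the order given.
Side lengths²: AB² = 100, AC² = 277, BC² = 197.
Since AC² = 277 < 197 + 100 = 297, the triangle is acute, so the smallest enclosing circle is the circumcircle.
Circumcentre = (3, -47/28), r² = 54569/784.
r = √(54569/784) ≈ 8.343.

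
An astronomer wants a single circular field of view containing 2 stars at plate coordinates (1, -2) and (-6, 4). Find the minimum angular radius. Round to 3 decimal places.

4.610

The smallest circle enclosing two points has them as diameter endpoints.
Centre = midpoint = (-2.5, 1); r² = |(1, -2)−(-6, 4)|²/4 = 85/4 = 21.25.
r = √(21.25) ≈ 4.610.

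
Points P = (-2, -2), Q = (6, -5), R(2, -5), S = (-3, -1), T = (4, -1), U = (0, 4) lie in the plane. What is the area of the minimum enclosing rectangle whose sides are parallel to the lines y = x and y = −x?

In coordinates u = x + y, v = x − y the rectangle is axis-aligned; the map (x,y)→(u,v) scales areas by 2.
u-values: -4, 1, -3, -4, 3, 4; range = 4 − (-4) = 8.
v-values: 0, 11, 7, -2, 5, -4; range = 11 − (-4) = 15.
Area = (8 × 15) / 2 = 60.

60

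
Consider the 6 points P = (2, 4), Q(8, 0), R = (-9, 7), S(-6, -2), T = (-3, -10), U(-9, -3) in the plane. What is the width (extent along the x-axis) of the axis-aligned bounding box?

max x = 8, min x = -9, so width = 17.

17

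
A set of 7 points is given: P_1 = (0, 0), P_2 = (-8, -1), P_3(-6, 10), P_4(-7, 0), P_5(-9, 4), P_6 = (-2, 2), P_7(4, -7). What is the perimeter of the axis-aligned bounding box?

Width = max x − min x = 4 − (-9) = 13.
Height = max y − min y = 10 − (-7) = 17.
Perimeter = 2(13 + 17) = 60.

60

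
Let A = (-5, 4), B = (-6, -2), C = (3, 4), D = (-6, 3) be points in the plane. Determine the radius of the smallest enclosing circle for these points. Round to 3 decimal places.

5.408

The minimum enclosing circle of a finite set is fixed by two of the points (as a diameter) or three (as a circumcircle).
The farthest pair is B–C with squared distance 117. The circle on this segment as diameter has centre (-1.5, 1) and r² = 117/4 = 29.25.
Check A: distance² to centre = 21.25 ≤ 29.25, so it lies inside.
All remaining points lie in this disk, and no smaller disk contains both endpoints, so this is the minimum enclosing circle.
r = √(29.25) ≈ 5.408.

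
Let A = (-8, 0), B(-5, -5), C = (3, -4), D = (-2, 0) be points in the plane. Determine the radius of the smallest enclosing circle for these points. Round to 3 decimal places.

5.852

The minimum enclosing circle of a finite set is fixed by two of the points (as a diameter) or three (as a circumcircle).
The farthest pair is A–C with squared distance 137. The circle on this segment as diameter has centre (-2.5, -2) and r² = 137/4 = 34.25.
Check B: distance² to centre = 15.25 ≤ 34.25, so it lies inside.
All remaining points lie in this disk, and no smaller disk contains both endpoints, so this is the minimum enclosing circle.
r = √(34.25) ≈ 5.852.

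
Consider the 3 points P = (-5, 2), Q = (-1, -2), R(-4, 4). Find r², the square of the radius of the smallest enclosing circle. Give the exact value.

11.25

Side lengths²: PQ² = 32, PR² = 5, QR² = 45.
Since QR² = 45 ≥ 32 + 5 = 37, the angle opposite QR is not acute, so the smallest enclosing circle has QR as diameter.
Centre = midpoint of QR = (-2.5, 1), r² = 45/4 = 11.25.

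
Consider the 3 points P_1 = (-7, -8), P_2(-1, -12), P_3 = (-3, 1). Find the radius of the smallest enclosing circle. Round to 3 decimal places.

6.576

Side lengths²: P_1P_2² = 52, P_1P_3² = 97, P_2P_3² = 173.
Since P_2P_3² = 173 ≥ 97 + 52 = 149, the angle opposite P_2P_3 is not acute, so the smallest enclosing circle has P_2P_3 as diameter.
Centre = midpoint of P_2P_3 = (-2, -5.5), r² = 173/4 = 43.25.
r = √(43.25) ≈ 6.576.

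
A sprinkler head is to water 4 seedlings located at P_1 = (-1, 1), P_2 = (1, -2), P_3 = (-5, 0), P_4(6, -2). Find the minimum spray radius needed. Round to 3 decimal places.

5.590

The minimum enclosing circle of a finite set is fixed by two of the points (as a diameter) or three (as a circumcircle).
The farthest pair is P_3–P_4 with squared distance 125. The circle on this segment as diameter has centre (0.5, -1) and r² = 125/4 = 31.25.
Check P_1: distance² to centre = 6.25 ≤ 31.25, so it lies inside.
All remaining points lie in this disk, and no smaller disk contains both endpoints, so this is the minimum enclosing circle.
r = √(31.25) ≈ 5.590.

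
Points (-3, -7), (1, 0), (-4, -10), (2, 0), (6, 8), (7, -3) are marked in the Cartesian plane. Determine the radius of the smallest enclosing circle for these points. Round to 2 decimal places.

The farthest pair is (-4, -10)–(6, 8) with squared distance 424. The circle on this segment as diameter has centre (1, -1) and r² = 424/4 = 106.
Check (-3, -7): distance² to centre = 52 ≤ 106, so it lies inside.
All remaining points lie in this disk, and no smaller disk contains both endpoints, so this is the minimum enclosing circle.
r = √106 ≈ 10.30.

10.30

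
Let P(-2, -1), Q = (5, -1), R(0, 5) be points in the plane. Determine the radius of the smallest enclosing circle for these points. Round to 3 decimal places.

4.116

Side lengths²: PQ² = 49, PR² = 40, QR² = 61.
Since QR² = 61 < 49 + 40 = 89, the triangle is acute, so the smallest enclosing circle is the circumcircle.
Circumcentre = (1.5, 7/6), r² = 305/18.
r = √(305/18) ≈ 4.116.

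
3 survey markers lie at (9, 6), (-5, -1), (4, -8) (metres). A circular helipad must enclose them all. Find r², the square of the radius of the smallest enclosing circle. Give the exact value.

71825/1058

Call the three points A, B, C in the order given.
Side lengths²: AB² = 245, AC² = 221, BC² = 130.
Since AB² = 245 < 221 + 130 = 351, the triangle is acute, so the smallest enclosing circle is the circumcircle.
Circumcentre = (145/46, 9/46), r² = 71825/1058.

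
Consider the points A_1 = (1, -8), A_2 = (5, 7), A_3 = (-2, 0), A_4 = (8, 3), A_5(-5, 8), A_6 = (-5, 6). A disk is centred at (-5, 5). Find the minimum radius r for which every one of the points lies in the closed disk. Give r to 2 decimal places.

14.32

The required radius is the distance from (-5, 5) to the farthest point.
Squared distances: 205, 104, 34, 173, 9, 1.
Maximum is 205, attained at A_1.
r = √205 ≈ 14.32.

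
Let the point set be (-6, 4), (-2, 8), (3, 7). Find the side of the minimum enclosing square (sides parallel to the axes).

The bounding box has width 9 and height 4.
An axis-aligned square enclosing the set must have side ≥ max(width, height).
So the minimum side is max(9, 4) = 9.

9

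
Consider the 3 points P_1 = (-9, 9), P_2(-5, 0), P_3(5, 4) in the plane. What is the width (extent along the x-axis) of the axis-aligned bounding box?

max x = 5, min x = -9, so width = 14.

14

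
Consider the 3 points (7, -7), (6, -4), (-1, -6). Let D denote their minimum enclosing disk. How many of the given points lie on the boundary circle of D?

2

Call the three points A, B, C in the order given.
Side lengths²: AB² = 10, AC² = 65, BC² = 53.
Since AC² = 65 ≥ 53 + 10 = 63, the angle opposite AC is not acute, so the smallest enclosing circle has AC as diameter.
Centre = midpoint of AC = (3, -6.5), r² = 65/4 = 16.25.
The points at distance exactly r from the centre are (7, -7), (-1, -6) — 2 points.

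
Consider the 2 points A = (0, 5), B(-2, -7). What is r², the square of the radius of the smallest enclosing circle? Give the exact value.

The smallest circle enclosing two points has them as diameter endpoints.
Centre = midpoint = (-1, -1); r² = |AB|²/4 = 148/4 = 37.

37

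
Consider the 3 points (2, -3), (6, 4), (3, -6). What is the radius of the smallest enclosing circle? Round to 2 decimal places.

Call the three points A, B, C in the order given.
Side lengths²: AB² = 65, AC² = 10, BC² = 109.
Since BC² = 109 ≥ 65 + 10 = 75, the angle opposite BC is not acute, so the smallest enclosing circle has BC as diameter.
Centre = midpoint of BC = (4.5, -1), r² = 109/4 = 27.25.
r = √(27.25) ≈ 5.22.

5.22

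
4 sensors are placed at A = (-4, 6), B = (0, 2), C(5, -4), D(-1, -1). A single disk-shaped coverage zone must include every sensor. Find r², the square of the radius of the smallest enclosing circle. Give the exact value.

45.25

The farthest pair is A–C with squared distance 181. The circle on this segment as diameter has centre (0.5, 1) and r² = 181/4 = 45.25.
Check B: distance² to centre = 1.25 ≤ 45.25, so it lies inside.
All remaining points lie in this disk, and no smaller disk contains both endpoints, so this is the minimum enclosing circle.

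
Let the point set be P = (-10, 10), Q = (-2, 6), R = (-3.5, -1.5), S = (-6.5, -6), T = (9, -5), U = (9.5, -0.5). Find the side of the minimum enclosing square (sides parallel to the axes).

The bounding box has width 19.5 and height 16.
An axis-aligned square enclosing the set must have side ≥ max(width, height).
So the minimum side is max(19.5, 16) = 19.5.

19.5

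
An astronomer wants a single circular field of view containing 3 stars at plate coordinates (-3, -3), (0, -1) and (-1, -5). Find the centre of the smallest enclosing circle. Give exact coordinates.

Call the three points A, B, C in the order given.
Side lengths²: AB² = 13, AC² = 8, BC² = 17.
Since BC² = 17 < 13 + 8 = 21, the triangle is acute, so the smallest enclosing circle is the circumcircle.
Circumcentre = (-0.9, -2.9), r² = 4.42.
Centre = (-0.9, -2.9).

(-0.9, -2.9)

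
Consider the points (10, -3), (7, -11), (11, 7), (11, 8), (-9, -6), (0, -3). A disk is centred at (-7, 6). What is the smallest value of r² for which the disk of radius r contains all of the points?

485

The required radius is the distance from (-7, 6) to the farthest point.
Squared distances: 370, 485, 325, 328, 148, 130.
Maximum is 485, attained at (7, -11).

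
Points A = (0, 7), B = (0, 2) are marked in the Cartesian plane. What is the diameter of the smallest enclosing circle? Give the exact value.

The smallest circle enclosing two points has them as diameter endpoints.
Centre = midpoint = (0, 4.5); r² = |AB|²/4 = 25/4 = 6.25.
Diameter = 2r = 2√(6.25) = 5.

5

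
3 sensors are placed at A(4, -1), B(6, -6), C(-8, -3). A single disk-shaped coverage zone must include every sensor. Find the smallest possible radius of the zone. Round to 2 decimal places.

Side lengths²: AB² = 29, AC² = 148, BC² = 205.
Since BC² = 205 ≥ 148 + 29 = 177, the angle opposite BC is not acute, so the smallest enclosing circle has BC as diameter.
Centre = midpoint of BC = (-1, -4.5), r² = 205/4 = 51.25.
r = √(51.25) ≈ 7.16.

7.16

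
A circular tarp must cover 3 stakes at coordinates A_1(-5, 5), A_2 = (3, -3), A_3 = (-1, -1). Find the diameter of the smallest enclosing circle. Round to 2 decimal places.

Side lengths²: A_1A_2² = 128, A_1A_3² = 52, A_2A_3² = 20.
Since A_1A_2² = 128 ≥ 52 + 20 = 72, the angle opposite A_1A_2 is not acute, so the smallest enclosing circle has A_1A_2 as diameter.
Centre = midpoint of A_1A_2 = (-1, 1), r² = 128/4 = 32.
Diameter = 2r = 2√32 ≈ 11.31.

11.31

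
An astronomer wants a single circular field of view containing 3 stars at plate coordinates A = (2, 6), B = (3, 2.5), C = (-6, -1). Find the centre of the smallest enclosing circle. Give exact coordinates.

Side lengths²: AB² = 13.25, AC² = 113, BC² = 93.25.
Since AC² = 113 ≥ 93.25 + 13.25 = 106.5, the angle opposite AC is not acute, so the smallest enclosing circle has AC as diameter.
Centre = midpoint of AC = (-2, 2.5), r² = 113/4 = 28.25.
Centre = (-2, 2.5).

(-2, 2.5)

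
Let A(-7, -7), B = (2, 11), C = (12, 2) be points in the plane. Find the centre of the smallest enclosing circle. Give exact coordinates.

Side lengths²: AB² = 405, AC² = 442, BC² = 181.
Since AC² = 442 < 405 + 181 = 586, the triangle is acute, so the smallest enclosing circle is the circumcircle.
Circumcentre = (73/58, 7/58), r² = 200005/1682.
Centre = (73/58, 7/58).

(73/58, 7/58)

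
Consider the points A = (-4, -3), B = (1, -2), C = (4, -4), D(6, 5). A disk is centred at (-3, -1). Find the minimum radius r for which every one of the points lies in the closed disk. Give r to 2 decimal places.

10.82

The required radius is the distance from (-3, -1) to the farthest point.
Squared distances: 5, 17, 58, 117.
Maximum is 117, attained at D.
r = √117 ≈ 10.82.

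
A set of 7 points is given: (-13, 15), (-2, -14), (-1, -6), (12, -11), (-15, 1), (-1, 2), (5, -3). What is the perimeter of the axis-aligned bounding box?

112

Width = max x − min x = 12 − (-15) = 27.
Height = max y − min y = 15 − (-14) = 29.
Perimeter = 2(27 + 29) = 112.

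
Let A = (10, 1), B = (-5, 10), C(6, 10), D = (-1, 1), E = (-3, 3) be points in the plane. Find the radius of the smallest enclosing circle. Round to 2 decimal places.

A smallest enclosing disk is always determined by at most three of the input points on its boundary.
The farthest pair is A–B with squared distance 306. The circle on this segment as diameter has centre (2.5, 5.5) and r² = 306/4 = 76.5.
Check C: distance² to centre = 32.5 ≤ 76.5, so it lies inside.
All remaining points lie in this disk, and no smaller disk contains both endpoints, so this is the minimum enclosing circle.
r = √(76.5) ≈ 8.75.

8.75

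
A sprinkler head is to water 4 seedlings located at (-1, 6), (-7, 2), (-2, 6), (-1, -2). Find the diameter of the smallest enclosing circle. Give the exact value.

By Welzl's lemma the MEC is supported by two points (diametrically opposite) or three points (on a circumcircle).
The minimum enclosing circle is determined by three boundary points: (-1, 6), (-7, 2), (-1, -2).
Their circumcentre is (-8/3, 2) with r² = 169/9.
The farthest remaining point (-2, 6) is at distance² 148/9 ≤ 169/9.
Diameter = 2r = 2√(169/9) = 26/3.

26/3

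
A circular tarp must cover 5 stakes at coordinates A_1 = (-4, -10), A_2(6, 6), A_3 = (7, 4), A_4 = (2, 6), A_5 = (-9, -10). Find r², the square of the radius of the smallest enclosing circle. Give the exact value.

By Welzl's lemma the MEC is supported by two points (diametrically opposite) or three points (on a circumcircle).
The farthest pair is A_2–A_5 with squared distance 481. The circle on this segment as diameter has centre (-1.5, -2) and r² = 481/4 = 120.25.
Check A_1: distance² to centre = 70.25 ≤ 120.25, so it lies inside.
All remaining points lie in this disk, and no smaller disk contains both endpoints, so this is the minimum enclosing circle.

120.25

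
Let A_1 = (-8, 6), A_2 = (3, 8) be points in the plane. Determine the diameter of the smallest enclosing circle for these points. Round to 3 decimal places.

The smallest circle enclosing two points has them as diameter endpoints.
Centre = midpoint = (-2.5, 7); r² = |A_1A_2|²/4 = 125/4 = 31.25.
Diameter = 2r = 2√(31.25) ≈ 11.180.

11.180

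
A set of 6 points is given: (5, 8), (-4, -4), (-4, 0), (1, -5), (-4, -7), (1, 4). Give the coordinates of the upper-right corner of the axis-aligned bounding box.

x-range [-4, 5], y-range [-7, 8].
The upper-right corner is (5, 8).

(5, 8)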